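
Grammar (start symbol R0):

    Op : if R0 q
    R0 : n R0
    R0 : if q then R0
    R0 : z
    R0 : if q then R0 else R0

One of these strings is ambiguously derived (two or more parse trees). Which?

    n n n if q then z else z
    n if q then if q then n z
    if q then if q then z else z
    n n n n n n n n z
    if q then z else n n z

n n n if q then z else z: 1 tree
n if q then if q then n z: 1 tree
if q then if q then z else z: 2 trees
n n n n n n n n z: 1 tree
if q then z else n n z: 1 tree

if q then if q then z else z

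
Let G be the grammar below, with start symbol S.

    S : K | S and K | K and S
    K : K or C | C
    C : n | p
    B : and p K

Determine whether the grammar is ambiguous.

Ambiguous

Witness: n and n

Derivation 1: S ⇒ S and K ⇒ K and K ⇒ C and K ⇒ n and K ⇒ n and C ⇒ n and n
Derivation 2: S ⇒ K and S ⇒ C and S ⇒ n and S ⇒ n and K ⇒ n and C ⇒ n and n

Two distinct leftmost derivations for the same string.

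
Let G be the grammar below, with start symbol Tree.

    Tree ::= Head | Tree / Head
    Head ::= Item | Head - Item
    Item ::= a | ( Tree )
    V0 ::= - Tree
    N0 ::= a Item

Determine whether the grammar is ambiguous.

Unambiguous

(V0, N0 are unreachable from Tree, so their rules don't affect L(Tree).) This is a standard precedence ladder (Tree over Head over Item), with each level left-recursive on its own operator ('/' at Tree, '-' at Head). That structure is LR(1), hence unambiguous.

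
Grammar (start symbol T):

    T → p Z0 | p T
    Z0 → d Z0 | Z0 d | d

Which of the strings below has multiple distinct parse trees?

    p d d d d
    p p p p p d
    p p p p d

p d d d d: 8 trees
p p p p p d: 1 tree
p p p p d: 1 tree

p d d d d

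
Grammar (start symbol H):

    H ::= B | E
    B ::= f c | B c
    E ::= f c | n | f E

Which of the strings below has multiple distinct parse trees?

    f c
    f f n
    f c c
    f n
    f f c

f c

f c: 2 trees
f f n: 1 tree
f c c: 1 tree
f n: 1 tree
f f c: 1 tree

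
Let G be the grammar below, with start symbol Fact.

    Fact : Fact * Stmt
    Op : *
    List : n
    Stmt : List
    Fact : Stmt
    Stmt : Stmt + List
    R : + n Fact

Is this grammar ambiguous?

Only Fact, Stmt, List are reachable from Fact; ignoring the rest: This is a standard precedence ladder (Fact over Stmt over List), with each level left-recursive on its own operator ('*' at Fact, '+' at Stmt). That structure is LR(1), hence unambiguous.

Unambiguous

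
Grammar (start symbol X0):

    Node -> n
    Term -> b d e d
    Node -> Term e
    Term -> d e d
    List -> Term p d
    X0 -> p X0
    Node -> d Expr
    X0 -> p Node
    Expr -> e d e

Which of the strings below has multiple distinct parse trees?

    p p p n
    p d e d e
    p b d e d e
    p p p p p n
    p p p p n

p d e d e

p p p n: 1 tree
p d e d e: 2 trees
p b d e d e: 1 tree
p p p p p n: 1 tree
p p p p n: 1 tree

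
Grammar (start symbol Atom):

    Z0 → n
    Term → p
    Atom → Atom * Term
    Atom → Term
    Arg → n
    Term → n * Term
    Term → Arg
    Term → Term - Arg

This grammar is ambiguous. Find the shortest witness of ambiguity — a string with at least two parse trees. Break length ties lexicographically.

length 1: no string has ≥2 trees
length 3: n * n has 2 parse trees

Two derivations of n * n:
  Atom ⇒ Atom * Term ⇒ Term * Term ⇒ Arg * Term ⇒ n * Term ⇒ n * Arg ⇒ n * n
  Atom ⇒ Term ⇒ n * Term ⇒ n * Arg ⇒ n * n

n * n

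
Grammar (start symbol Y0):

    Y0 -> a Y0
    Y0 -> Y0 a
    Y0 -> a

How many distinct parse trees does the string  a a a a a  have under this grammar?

Parse trees for a a a a a (showing first 6 of 16):
  [Y0 a [Y0 a [Y0 a [Y0 a [Y0 a]]]]]
  [Y0 a [Y0 a [Y0 a [Y0 [Y0 a] a]]]]
  [Y0 a [Y0 a [Y0 [Y0 a [Y0 a]] a]]]
  [Y0 a [Y0 a [Y0 [Y0 [Y0 a] a] a]]]
  [Y0 a [Y0 [Y0 a [Y0 a [Y0 a]]] a]]
  [Y0 a [Y0 [Y0 a [Y0 [Y0 a] a]] a]]

16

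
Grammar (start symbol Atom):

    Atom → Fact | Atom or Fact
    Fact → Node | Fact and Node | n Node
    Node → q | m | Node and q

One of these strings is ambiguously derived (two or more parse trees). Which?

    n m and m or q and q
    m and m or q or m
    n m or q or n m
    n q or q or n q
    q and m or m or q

n m and m or q and q: 2 trees
m and m or q or m: 1 tree
n m or q or n m: 1 tree
n q or q or n q: 1 tree
q and m or m or q: 1 tree

n m and m or q and q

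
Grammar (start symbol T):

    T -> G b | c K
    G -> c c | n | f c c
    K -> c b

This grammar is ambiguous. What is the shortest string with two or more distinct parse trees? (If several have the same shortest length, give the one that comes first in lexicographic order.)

length 2: no string has ≥2 trees
length 3: c c b has 2 parse trees

Two derivations of c c b:
  T ⇒ G b ⇒ c c b
  T ⇒ c K ⇒ c c b

c c b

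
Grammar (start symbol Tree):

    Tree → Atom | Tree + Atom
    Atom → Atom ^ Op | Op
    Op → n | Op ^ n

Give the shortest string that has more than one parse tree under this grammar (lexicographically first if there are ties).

n ^ n

length 1: no string has ≥2 trees
length 3: n ^ n has 2 parse trees

Two derivations of n ^ n:
  Tree ⇒ Atom ⇒ Atom ^ Op ⇒ Op ^ Op ⇒ n ^ Op ⇒ n ^ n
  Tree ⇒ Atom ⇒ Op ⇒ Op ^ n ⇒ n ^ n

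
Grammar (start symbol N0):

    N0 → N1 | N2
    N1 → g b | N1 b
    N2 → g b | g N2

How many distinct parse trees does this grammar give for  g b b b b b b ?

Parse trees for g b b b b b b:
  [N0 [N1 [N1 [N1 [N1 [N1 [N1 g b] b] b] b] b] b]]

1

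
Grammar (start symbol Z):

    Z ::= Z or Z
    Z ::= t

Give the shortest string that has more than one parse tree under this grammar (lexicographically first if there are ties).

length 1: no string has ≥2 trees
length 3: no string has ≥2 trees
length 5: t or t or t has 2 parse trees

Two derivations of t or t or t:
  Z ⇒ Z or Z ⇒ Z or Z or Z ⇒ t or Z or Z ⇒ t or t or Z ⇒ t or t or t
  Z ⇒ Z or Z ⇒ t or Z ⇒ t or Z or Z ⇒ t or t or Z ⇒ t or t or t

t or t or t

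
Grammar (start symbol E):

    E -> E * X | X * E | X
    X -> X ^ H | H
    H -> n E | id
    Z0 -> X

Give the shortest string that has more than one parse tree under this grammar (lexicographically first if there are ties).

id * id

length 1: no string has ≥2 trees
length 2: no string has ≥2 trees
length 3: id * id has 2 parse trees

Two derivations of id * id:
  E ⇒ E * X ⇒ X * X ⇒ H * X ⇒ id * X ⇒ id * H ⇒ id * id
  E ⇒ X * E ⇒ H * E ⇒ id * E ⇒ id * X ⇒ id * H ⇒ id * id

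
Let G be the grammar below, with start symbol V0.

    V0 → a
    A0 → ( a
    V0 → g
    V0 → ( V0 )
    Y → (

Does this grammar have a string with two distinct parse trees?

Only V0 is reachable from V0; ignoring the rest: Each string is a nest of matched brackets around a single atom. An opening bracket forces the recursive rule; an atom forces the base rule.

Unambiguous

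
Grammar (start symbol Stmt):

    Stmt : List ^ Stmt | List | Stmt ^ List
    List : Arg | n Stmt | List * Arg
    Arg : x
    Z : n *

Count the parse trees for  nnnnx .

Parse trees for nnnnx:
  [Stmt [List n [Stmt [List n [Stmt [List n [Stmt [List n [Stmt [List [Arg x]]]]]]]]]]]

1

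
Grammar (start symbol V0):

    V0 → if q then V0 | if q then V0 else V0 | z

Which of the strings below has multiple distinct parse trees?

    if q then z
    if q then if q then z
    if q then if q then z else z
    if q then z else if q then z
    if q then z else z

if q then if q then z else z

if q then z: 1 tree
if q then if q then z: 1 tree
if q then if q then z else z: 2 trees
if q then z else if q then z: 1 tree
if q then z else z: 1 tree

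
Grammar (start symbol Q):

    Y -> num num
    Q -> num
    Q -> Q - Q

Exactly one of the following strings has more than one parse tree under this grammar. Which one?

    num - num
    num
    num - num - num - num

num - num: 1 tree
num: 1 tree
num - num - num - num: 5 trees

num - num - num - num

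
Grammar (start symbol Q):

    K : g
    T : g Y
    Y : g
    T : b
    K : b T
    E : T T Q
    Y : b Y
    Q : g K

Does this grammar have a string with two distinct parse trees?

(E is unreachable from Q, so its rules don't affect L(Q).) The reachable rules are right-linear with at most one rule per (nonterminal, next-terminal) pair. Each input token forces the next rule, so parsing is deterministic.

Unambiguous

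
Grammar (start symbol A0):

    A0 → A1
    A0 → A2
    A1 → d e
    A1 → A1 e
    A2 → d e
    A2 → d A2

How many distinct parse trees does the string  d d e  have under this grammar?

Parse trees for d d e:
  [A0 [A2 d [A2 d e]]]

1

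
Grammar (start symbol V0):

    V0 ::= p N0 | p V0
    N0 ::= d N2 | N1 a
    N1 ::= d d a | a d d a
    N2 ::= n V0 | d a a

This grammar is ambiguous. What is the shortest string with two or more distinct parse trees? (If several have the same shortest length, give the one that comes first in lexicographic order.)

p d d a a

length 5: p d d a a has 2 parse trees

Two derivations of p d d a a:
  V0 ⇒ p N0 ⇒ p d N2 ⇒ p d d a a
  V0 ⇒ p N0 ⇒ p N1 a ⇒ p d d a a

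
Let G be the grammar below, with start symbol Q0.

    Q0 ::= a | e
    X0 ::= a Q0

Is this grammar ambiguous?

Only Q0 is reachable from Q0; ignoring the rest: The reachable rules are right-linear with at most one rule per (nonterminal, next-terminal) pair. Each input token forces the next rule, so parsing is deterministic.

Unambiguous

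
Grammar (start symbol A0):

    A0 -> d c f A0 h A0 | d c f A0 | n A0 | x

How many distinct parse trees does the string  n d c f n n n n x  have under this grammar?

1

Parse trees for n d c f n n n n x:
  [A0 n [A0 d c f [A0 n [A0 n [A0 n [A0 n [A0 x]]]]]]]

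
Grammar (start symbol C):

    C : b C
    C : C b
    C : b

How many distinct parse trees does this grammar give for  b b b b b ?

16

Parse trees for b b b b b (showing first 6 of 16):
  [C b [C b [C b [C b [C b]]]]]
  [C b [C b [C b [C [C b] b]]]]
  [C b [C b [C [C b [C b]] b]]]
  [C b [C b [C [C [C b] b] b]]]
  [C b [C [C b [C b [C b]]] b]]
  [C b [C [C b [C [C b] b]] b]]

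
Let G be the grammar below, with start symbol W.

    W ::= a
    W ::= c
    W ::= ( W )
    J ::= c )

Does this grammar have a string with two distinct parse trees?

Unambiguous

Only W is reachable from W; ignoring the rest: Each string is a nest of matched brackets around a single atom. An opening bracket forces the recursive rule; an atom forces the base rule.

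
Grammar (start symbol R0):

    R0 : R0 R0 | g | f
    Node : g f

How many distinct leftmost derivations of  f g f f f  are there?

14

Parse trees for f g f f f (showing first 6 of 14):
  [R0 [R0 f] [R0 [R0 g] [R0 [R0 f] [R0 [R0 f] [R0 f]]]]]
  [R0 [R0 f] [R0 [R0 g] [R0 [R0 [R0 f] [R0 f]] [R0 f]]]]
  [R0 [R0 f] [R0 [R0 [R0 g] [R0 f]] [R0 [R0 f] [R0 f]]]]
  [R0 [R0 f] [R0 [R0 [R0 g] [R0 [R0 f] [R0 f]]] [R0 f]]]
  [R0 [R0 f] [R0 [R0 [R0 [R0 g] [R0 f]] [R0 f]] [R0 f]]]
  [R0 [R0 [R0 f] [R0 g]] [R0 [R0 f] [R0 [R0 f] [R0 f]]]]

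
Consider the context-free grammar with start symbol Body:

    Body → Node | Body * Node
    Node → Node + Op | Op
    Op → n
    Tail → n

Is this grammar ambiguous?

Only Body, Node, Op are reachable from Body; ignoring the rest: Body → Body * Node | Node  ;  Node → Node + Op | Op  — a left-associative chain with Op at the bottom. Each string factors uniquely by precedence.

Unambiguous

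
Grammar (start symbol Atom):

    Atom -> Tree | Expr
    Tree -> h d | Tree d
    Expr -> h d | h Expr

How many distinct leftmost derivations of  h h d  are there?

1

Parse trees for h h d:
  [Atom [Expr h [Expr h d]]]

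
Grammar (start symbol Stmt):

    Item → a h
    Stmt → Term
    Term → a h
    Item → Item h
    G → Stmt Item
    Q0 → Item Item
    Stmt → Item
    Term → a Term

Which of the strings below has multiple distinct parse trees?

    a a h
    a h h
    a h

a a h: 1 tree
a h h: 1 tree
a h: 2 trees

a h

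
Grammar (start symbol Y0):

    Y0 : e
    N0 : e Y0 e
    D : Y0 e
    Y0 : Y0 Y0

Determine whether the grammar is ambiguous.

Witness: e e e

Derivation 1: Y0 ⇒ Y0 Y0 ⇒ e Y0 ⇒ e Y0 Y0 ⇒ e e Y0 ⇒ e e e
Derivation 2: Y0 ⇒ Y0 Y0 ⇒ Y0 Y0 Y0 ⇒ e Y0 Y0 ⇒ e e Y0 ⇒ e e e

Two distinct leftmost derivations for the same string.

Ambiguous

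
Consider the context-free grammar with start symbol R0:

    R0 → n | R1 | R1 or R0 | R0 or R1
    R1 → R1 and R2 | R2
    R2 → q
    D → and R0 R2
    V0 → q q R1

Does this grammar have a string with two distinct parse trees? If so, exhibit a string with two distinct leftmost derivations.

Witness: q or q

Derivation 1: R0 ⇒ R1 or R0 ⇒ R2 or R0 ⇒ q or R0 ⇒ q or R1 ⇒ q or R2 ⇒ q or q
Derivation 2: R0 ⇒ R0 or R1 ⇒ R1 or R1 ⇒ R2 or R1 ⇒ q or R1 ⇒ q or R2 ⇒ q or q

Two distinct leftmost derivations for the same string.

Ambiguous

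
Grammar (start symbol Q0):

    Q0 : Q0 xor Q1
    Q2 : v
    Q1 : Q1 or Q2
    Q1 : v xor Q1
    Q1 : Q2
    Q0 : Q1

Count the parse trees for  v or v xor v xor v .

2

Parse trees for v or v xor v xor v:
  [Q0 [Q0 [Q1 [Q1 [Q2 v]] or [Q2 v]]] xor [Q1 v xor [Q1 [Q2 v]]]]
  [Q0 [Q0 [Q0 [Q1 [Q1 [Q2 v]] or [Q2 v]]] xor [Q1 [Q2 v]]] xor [Q1 [Q2 v]]]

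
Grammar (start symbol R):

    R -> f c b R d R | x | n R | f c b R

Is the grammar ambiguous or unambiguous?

Ambiguous

Witness: f c b f c b x d x

Derivation 1: R ⇒ f c b R d R ⇒ f c b f c b R d R ⇒ f c b f c b x d R ⇒ f c b f c b x d x
Derivation 2: R ⇒ f c b R ⇒ f c b f c b R d R ⇒ f c b f c b x d R ⇒ f c b f c b x d x

Two distinct leftmost derivations for the same string.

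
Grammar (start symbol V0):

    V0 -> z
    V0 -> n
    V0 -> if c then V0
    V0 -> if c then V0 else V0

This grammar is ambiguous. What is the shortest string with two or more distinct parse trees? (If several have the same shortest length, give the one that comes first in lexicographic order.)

length 1: no string has ≥2 trees
length 4: no string has ≥2 trees
length 6: no string has ≥2 trees
length 7: no string has ≥2 trees
length 9: if c then if c then n else n has 2 parse trees

Two derivations of if c then if c then n else n:
  V0 ⇒ if c then V0 ⇒ if c then if c then V0 else V0 ⇒ if c then if c then n else V0 ⇒ if c then if c then n else n
  V0 ⇒ if c then V0 else V0 ⇒ if c then if c then V0 else V0 ⇒ if c then if c then n else V0 ⇒ if c then if c then n else n

if c then if c then n else n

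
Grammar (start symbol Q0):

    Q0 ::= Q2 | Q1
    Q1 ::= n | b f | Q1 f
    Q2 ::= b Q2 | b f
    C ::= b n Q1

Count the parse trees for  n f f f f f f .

Parse trees for n f f f f f f:
  [Q0 [Q1 [Q1 [Q1 [Q1 [Q1 [Q1 [Q1 n] f] f] f] f] f] f]]

1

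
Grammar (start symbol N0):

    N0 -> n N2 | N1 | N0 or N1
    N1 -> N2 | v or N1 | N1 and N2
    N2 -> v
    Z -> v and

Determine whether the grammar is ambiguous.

Witness: v or v

Derivation 1: N0 ⇒ N1 ⇒ v or N1 ⇒ v or N2 ⇒ v or v
Derivation 2: N0 ⇒ N0 or N1 ⇒ N1 or N1 ⇒ N2 or N1 ⇒ v or N1 ⇒ v or N2 ⇒ v or v

Two distinct leftmost derivations for the same string.

Ambiguous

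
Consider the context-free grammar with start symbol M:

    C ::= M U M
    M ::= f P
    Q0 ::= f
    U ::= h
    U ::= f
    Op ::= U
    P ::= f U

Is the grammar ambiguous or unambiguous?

(Op, C, Q0 are unreachable from M, so their rules don't affect L(M).) Each reachable nonterminal has at most one production per leading terminal, and all productions are right-linear; the derivation is determined token-by-token.

Unambiguous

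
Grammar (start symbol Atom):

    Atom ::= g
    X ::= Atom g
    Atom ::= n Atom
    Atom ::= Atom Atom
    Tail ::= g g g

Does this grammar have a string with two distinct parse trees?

Ambiguous

Witness: g g g

Derivation 1: Atom ⇒ Atom Atom ⇒ g Atom ⇒ g Atom Atom ⇒ g g Atom ⇒ g g g
Derivation 2: Atom ⇒ Atom Atom ⇒ Atom Atom Atom ⇒ g Atom Atom ⇒ g g Atom ⇒ g g g

Two distinct leftmost derivations for the same string.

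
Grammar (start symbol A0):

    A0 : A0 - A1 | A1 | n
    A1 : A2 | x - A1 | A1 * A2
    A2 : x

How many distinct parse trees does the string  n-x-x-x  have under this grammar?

Parse trees for n-x-x-x:
  [A0 [A0 n] - [A1 x - [A1 x - [A1 [A2 x]]]]]
  [A0 [A0 [A0 n] - [A1 [A2 x]]] - [A1 x - [A1 [A2 x]]]]
  [A0 [A0 [A0 n] - [A1 x - [A1 [A2 x]]]] - [A1 [A2 x]]]
  [A0 [A0 [A0 [A0 n] - [A1 [A2 x]]] - [A1 [A2 x]]] - [A1 [A2 x]]]

4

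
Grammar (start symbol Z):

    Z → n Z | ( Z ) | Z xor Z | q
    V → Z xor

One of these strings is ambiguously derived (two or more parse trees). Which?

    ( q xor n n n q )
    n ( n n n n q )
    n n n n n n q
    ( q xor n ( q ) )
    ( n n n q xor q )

( q xor n n n q ): 1 tree
n ( n n n n q ): 1 tree
n n n n n n q: 1 tree
( q xor n ( q ) ): 1 tree
( n n n q xor q ): 4 trees

( n n n q xor q )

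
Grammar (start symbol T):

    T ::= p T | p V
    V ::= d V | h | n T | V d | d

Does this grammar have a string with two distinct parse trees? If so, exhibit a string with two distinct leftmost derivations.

Ambiguous

Witness: p d d

Derivation 1: T ⇒ p V ⇒ p d V ⇒ p d d
Derivation 2: T ⇒ p V ⇒ p V d ⇒ p d d

Two distinct leftmost derivations for the same string.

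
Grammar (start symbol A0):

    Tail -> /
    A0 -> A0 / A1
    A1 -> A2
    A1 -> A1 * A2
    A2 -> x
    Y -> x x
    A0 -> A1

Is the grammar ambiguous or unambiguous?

Unambiguous

Only A0, A1, A2 are reachable from A0; ignoring the rest: This is a standard precedence ladder (A0 over A1 over A2), with each level left-recursive on its own operator ('/' at A0, '*' at A1). That structure is LR(1), hence unambiguous.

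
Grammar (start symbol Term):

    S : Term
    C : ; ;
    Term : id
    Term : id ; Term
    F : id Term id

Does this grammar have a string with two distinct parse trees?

Only Term is reachable from Term; ignoring the rest: Right-recursive list with a separator: after each atom, whether the separator follows determines the rule. One parse per string.

Unambiguous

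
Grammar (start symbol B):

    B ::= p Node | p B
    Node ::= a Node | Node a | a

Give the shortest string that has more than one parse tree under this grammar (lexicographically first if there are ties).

length 2: no string has ≥2 trees
length 3: p a a has 2 parse trees

Two derivations of p a a:
  B ⇒ p Node ⇒ p a Node ⇒ p a a
  B ⇒ p Node ⇒ p Node a ⇒ p a a

p a a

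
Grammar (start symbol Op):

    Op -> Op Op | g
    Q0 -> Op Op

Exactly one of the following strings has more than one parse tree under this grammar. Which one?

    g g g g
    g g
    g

g g g g

g g g g: 5 trees
g g: 1 tree
g: 1 tree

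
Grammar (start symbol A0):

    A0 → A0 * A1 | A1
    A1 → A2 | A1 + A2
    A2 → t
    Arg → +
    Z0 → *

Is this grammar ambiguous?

Unambiguous

(Arg, Z0 are unreachable from A0, so their rules don't affect L(A0).) The grammar is stratified — A0 handles '*' (left-recursive), A1 handles '+', A2 atoms. Each operator has a fixed associativity and precedence level, so every string has one parse.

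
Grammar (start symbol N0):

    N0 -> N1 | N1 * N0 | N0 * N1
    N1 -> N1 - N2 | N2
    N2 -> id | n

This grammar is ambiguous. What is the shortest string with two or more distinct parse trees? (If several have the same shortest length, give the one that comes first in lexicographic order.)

id * id

length 1: no string has ≥2 trees
length 3: id * id has 2 parse trees

Two derivations of id * id:
  N0 ⇒ N1 * N0 ⇒ N2 * N0 ⇒ id * N0 ⇒ id * N1 ⇒ id * N2 ⇒ id * id
  N0 ⇒ N0 * N1 ⇒ N1 * N1 ⇒ N2 * N1 ⇒ id * N1 ⇒ id * N2 ⇒ id * id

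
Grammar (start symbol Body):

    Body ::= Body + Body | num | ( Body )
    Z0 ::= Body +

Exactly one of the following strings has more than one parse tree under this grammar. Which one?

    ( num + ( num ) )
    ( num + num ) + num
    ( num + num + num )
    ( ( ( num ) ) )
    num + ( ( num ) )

( num + ( num ) ): 1 tree
( num + num ) + num: 1 tree
( num + num + num ): 2 trees
( ( ( num ) ) ): 1 tree
num + ( ( num ) ): 1 tree

( num + num + num )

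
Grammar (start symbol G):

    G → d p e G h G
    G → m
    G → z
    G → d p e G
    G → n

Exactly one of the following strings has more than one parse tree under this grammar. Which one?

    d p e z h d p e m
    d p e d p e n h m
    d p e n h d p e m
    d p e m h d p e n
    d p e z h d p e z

d p e d p e n h m

d p e z h d p e m: 1 tree
d p e d p e n h m: 2 trees
d p e n h d p e m: 1 tree
d p e m h d p e n: 1 tree
d p e z h d p e z: 1 tree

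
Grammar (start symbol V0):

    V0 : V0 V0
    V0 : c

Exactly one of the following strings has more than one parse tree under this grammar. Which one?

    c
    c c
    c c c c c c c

c c c c c c c

c: 1 tree
c c: 1 tree
c c c c c c c: 132 trees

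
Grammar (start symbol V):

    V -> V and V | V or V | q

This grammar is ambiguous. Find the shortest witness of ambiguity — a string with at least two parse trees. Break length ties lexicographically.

q and q and q

length 1: no string has ≥2 trees
length 3: no string has ≥2 trees
length 5: q and q and q has 2 parse trees

Two derivations of q and q and q:
  V ⇒ V and V ⇒ V and V and V ⇒ q and V and V ⇒ q and q and V ⇒ q and q and q
  V ⇒ V and V ⇒ q and V ⇒ q and V and V ⇒ q and q and V ⇒ q and q and q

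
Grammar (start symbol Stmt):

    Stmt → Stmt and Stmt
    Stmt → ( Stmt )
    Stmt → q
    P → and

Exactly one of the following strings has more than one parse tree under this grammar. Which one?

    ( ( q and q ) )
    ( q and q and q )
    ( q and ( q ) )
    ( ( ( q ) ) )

( q and q and q )

( ( q and q ) ): 1 tree
( q and q and q ): 2 trees
( q and ( q ) ): 1 tree
( ( ( q ) ) ): 1 tree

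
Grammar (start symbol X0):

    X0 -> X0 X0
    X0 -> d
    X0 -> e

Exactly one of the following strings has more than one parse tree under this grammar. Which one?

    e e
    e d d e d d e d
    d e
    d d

e d d e d d e d

e e: 1 tree
e d d e d d e d: 429 trees
d e: 1 tree
d d: 1 tree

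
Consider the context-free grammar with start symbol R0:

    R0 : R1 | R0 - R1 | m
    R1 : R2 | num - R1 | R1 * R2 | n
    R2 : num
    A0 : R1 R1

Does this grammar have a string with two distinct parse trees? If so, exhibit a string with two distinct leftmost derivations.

Witness: num - n

Derivation 1: R0 ⇒ R1 ⇒ num - R1 ⇒ num - n
Derivation 2: R0 ⇒ R0 - R1 ⇒ R1 - R1 ⇒ R2 - R1 ⇒ num - R1 ⇒ num - n

Two distinct leftmost derivations for the same string.

Ambiguous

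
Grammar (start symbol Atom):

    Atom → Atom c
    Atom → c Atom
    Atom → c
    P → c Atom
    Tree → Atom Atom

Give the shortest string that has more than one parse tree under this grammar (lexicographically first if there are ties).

length 1: no string has ≥2 trees
length 2: c c has 2 parse trees

Two derivations of c c:
  Atom ⇒ Atom c ⇒ c c
  Atom ⇒ c Atom ⇒ c c

c c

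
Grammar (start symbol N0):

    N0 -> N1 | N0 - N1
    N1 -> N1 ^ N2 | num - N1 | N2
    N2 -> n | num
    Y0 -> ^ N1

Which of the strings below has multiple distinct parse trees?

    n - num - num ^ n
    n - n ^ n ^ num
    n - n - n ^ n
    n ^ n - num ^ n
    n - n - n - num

n - num - num ^ n

n - num - num ^ n: 3 trees
n - n ^ n ^ num: 1 tree
n - n - n ^ n: 1 tree
n ^ n - num ^ n: 1 tree
n - n - n - num: 1 tree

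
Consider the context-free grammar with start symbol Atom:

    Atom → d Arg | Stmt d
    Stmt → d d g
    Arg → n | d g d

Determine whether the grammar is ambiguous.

Witness: d d g d

Derivation 1: Atom ⇒ d Arg ⇒ d d g d
Derivation 2: Atom ⇒ Stmt d ⇒ d d g d

Two distinct leftmost derivations for the same string.

Ambiguous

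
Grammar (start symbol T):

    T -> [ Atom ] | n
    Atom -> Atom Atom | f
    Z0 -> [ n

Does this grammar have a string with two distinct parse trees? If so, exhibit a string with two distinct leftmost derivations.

Ambiguous

Witness: [ f f f ]

Derivation 1: T ⇒ [ Atom ] ⇒ [ Atom Atom ] ⇒ [ Atom Atom Atom ] ⇒ [ f Atom Atom ] ⇒ [ f f Atom ] ⇒ [ f f f ]
Derivation 2: T ⇒ [ Atom ] ⇒ [ Atom Atom ] ⇒ [ f Atom ] ⇒ [ f Atom Atom ] ⇒ [ f f Atom ] ⇒ [ f f f ]

Two distinct leftmost derivations for the same string.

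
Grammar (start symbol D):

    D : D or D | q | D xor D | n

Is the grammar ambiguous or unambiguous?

Ambiguous

Witness: n or n or n

Derivation 1: D ⇒ D or D ⇒ D or D or D ⇒ n or D or D ⇒ n or n or D ⇒ n or n or n
Derivation 2: D ⇒ D or D ⇒ n or D ⇒ n or D or D ⇒ n or n or D ⇒ n or n or n

Two distinct leftmost derivations for the same string.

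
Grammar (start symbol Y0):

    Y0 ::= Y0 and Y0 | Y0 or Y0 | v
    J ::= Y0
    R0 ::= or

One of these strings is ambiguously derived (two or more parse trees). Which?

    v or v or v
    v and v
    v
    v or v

v or v or v

v or v or v: 2 trees
v and v: 1 tree
v: 1 tree
v or v: 1 tree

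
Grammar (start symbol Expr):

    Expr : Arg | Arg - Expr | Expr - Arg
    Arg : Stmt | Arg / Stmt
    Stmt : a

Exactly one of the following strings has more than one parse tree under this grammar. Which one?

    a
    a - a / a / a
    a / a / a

a: 1 tree
a - a / a / a: 2 trees
a / a / a: 1 tree

a - a / a / a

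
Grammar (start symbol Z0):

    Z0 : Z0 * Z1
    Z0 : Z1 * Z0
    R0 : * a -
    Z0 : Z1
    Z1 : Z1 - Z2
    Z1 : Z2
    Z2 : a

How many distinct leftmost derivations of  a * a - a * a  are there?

4

Parse trees for a * a - a * a:
  [Z0 [Z0 [Z0 [Z1 [Z2 a]]] * [Z1 [Z1 [Z2 a]] - [Z2 a]]] * [Z1 [Z2 a]]]
  [Z0 [Z0 [Z1 [Z2 a]] * [Z0 [Z1 [Z1 [Z2 a]] - [Z2 a]]]] * [Z1 [Z2 a]]]
  [Z0 [Z1 [Z2 a]] * [Z0 [Z0 [Z1 [Z1 [Z2 a]] - [Z2 a]]] * [Z1 [Z2 a]]]]
  [Z0 [Z1 [Z2 a]] * [Z0 [Z1 [Z1 [Z2 a]] - [Z2 a]] * [Z0 [Z1 [Z2 a]]]]]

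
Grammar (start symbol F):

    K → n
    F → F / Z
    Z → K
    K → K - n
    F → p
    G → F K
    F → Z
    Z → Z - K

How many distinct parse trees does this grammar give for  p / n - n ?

Parse trees for p / n - n:
  [F [F p] / [Z [K [K n] - n]]]
  [F [F p] / [Z [Z [K n]] - [K n]]]

2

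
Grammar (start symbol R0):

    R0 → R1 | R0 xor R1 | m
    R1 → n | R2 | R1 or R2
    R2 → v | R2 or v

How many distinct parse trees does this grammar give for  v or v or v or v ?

Parse trees for v or v or v or v:
  [R0 [R1 [R2 [R2 [R2 [R2 v] or v] or v] or v]]]
  [R0 [R1 [R1 [R2 v]] or [R2 [R2 [R2 v] or v] or v]]]
  [R0 [R1 [R1 [R2 [R2 v] or v]] or [R2 [R2 v] or v]]]
  [R0 [R1 [R1 [R1 [R2 v]] or [R2 v]] or [R2 [R2 v] or v]]]
  [R0 [R1 [R1 [R2 [R2 [R2 v] or v] or v]] or [R2 v]]]
  [R0 [R1 [R1 [R1 [R2 v]] or [R2 [R2 v] or v]] or [R2 v]]]
  [R0 [R1 [R1 [R1 [R2 [R2 v] or v]] or [R2 v]] or [R2 v]]]
  [R0 [R1 [R1 [R1 [R1 [R2 v]] or [R2 v]] or [R2 v]] or [R2 v]]]

8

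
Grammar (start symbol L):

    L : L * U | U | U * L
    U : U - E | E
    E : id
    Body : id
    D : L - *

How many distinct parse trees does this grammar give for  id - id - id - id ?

Parse trees for id - id - id - id:
  [L [U [U [U [U [E id]] - [E id]] - [E id]] - [E id]]]

1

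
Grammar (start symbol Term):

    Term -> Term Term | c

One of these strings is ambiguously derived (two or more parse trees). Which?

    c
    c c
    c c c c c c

c: 1 tree
c c: 1 tree
c c c c c c: 42 trees

c c c c c c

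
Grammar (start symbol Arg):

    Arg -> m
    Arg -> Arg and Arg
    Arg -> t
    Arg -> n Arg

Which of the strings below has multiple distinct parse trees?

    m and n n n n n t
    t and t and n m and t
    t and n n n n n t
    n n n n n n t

m and n n n n n t: 1 tree
t and t and n m and t: 7 trees
t and n n n n n t: 1 tree
n n n n n n t: 1 tree

t and t and n m and t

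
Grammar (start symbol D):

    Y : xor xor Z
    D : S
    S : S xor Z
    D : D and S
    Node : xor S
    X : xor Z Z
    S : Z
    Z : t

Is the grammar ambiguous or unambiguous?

Unambiguous

(Node, Y, X are unreachable from D, so their rules don't affect L(D).) This is a standard precedence ladder (D over S over Z), with each level left-recursive on its own operator ('and' at D, 'xor' at S). That structure is LR(1), hence unambiguous.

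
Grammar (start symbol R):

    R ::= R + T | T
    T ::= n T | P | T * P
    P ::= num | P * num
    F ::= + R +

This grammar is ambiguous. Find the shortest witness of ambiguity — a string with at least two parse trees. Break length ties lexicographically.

length 1: no string has ≥2 trees
length 2: no string has ≥2 trees
length 3: num * num has 2 parse trees

Two derivations of num * num:
  R ⇒ T ⇒ P ⇒ P * num ⇒ num * num
  R ⇒ T ⇒ T * P ⇒ P * P ⇒ num * P ⇒ num * num

num * num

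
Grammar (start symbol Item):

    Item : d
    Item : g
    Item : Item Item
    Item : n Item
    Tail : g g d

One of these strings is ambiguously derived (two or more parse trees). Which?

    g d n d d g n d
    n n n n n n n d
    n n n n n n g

g d n d d g n d

g d n d d g n d: 76 trees
n n n n n n n d: 1 tree
n n n n n n g: 1 tree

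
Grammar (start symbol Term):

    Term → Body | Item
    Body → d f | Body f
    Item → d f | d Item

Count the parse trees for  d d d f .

1

Parse trees for d d d f:
  [Term [Item d [Item d [Item d f]]]]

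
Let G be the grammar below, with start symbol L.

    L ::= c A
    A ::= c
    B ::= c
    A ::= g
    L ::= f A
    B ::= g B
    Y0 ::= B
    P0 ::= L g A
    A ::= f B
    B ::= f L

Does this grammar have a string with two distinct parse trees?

Unambiguous

(Y0, P0 are unreachable from L, so their rules don't affect L(L).) Restricted to the reachable nonterminals, every rule has the form A → t or A → t B, and no two rules for the same A share a first terminal. The grammar encodes a DFA — one run per string.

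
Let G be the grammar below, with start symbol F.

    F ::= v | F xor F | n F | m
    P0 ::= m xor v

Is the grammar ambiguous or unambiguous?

Witness: n m xor m

Derivation 1: F ⇒ F xor F ⇒ n F xor F ⇒ n m xor F ⇒ n m xor m
Derivation 2: F ⇒ n F ⇒ n F xor F ⇒ n m xor F ⇒ n m xor m

Two distinct leftmost derivations for the same string.

Ambiguous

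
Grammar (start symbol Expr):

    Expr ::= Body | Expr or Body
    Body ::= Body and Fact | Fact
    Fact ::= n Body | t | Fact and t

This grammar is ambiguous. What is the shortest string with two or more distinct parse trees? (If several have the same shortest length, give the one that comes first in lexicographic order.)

t and t

length 1: no string has ≥2 trees
length 2: no string has ≥2 trees
length 3: t and t has 2 parse trees

Two derivations of t and t:
  Expr ⇒ Body ⇒ Body and Fact ⇒ Fact and Fact ⇒ t and Fact ⇒ t and t
  Expr ⇒ Body ⇒ Fact ⇒ Fact and t ⇒ t and t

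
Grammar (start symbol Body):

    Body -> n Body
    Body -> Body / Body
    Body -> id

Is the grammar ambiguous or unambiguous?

Witness: n id / id

Derivation 1: Body ⇒ n Body ⇒ n Body / Body ⇒ n id / Body ⇒ n id / id
Derivation 2: Body ⇒ Body / Body ⇒ n Body / Body ⇒ n id / Body ⇒ n id / id

Two distinct leftmost derivations for the same string.

Ambiguous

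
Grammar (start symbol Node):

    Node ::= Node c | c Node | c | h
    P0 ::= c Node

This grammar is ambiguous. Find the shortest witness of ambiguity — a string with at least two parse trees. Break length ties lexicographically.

c c

length 1: no string has ≥2 trees
length 2: c c has 2 parse trees

Two derivations of c c:
  Node ⇒ Node c ⇒ c c
  Node ⇒ c Node ⇒ c c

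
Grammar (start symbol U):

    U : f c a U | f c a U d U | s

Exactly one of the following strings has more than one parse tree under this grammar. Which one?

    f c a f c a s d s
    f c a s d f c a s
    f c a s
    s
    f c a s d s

f c a f c a s d s

f c a f c a s d s: 2 trees
f c a s d f c a s: 1 tree
f c a s: 1 tree
s: 1 tree
f c a s d s: 1 tree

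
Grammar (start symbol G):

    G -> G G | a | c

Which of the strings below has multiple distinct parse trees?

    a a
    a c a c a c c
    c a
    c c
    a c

a a: 1 tree
a c a c a c c: 132 trees
c a: 1 tree
c c: 1 tree
a c: 1 tree

a c a c a c c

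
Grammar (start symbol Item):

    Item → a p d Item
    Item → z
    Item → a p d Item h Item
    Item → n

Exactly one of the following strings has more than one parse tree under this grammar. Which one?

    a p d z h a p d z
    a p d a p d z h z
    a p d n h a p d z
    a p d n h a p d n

a p d a p d z h z

a p d z h a p d z: 1 tree
a p d a p d z h z: 2 trees
a p d n h a p d z: 1 tree
a p d n h a p d n: 1 tree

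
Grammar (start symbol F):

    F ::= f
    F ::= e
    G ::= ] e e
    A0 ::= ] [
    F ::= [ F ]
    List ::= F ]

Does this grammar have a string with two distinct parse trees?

Unambiguous

Only F is reachable from F; ignoring the rest: L(F) is { openⁿ atom closeⁿ : n ≥ 0 }. The bracket depth fixes n, and the derivation is forced at every step.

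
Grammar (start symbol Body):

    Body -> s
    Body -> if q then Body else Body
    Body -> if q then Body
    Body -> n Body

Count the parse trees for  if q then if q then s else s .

Parse trees for if q then if q then s else s:
  [Body if q then [Body if q then [Body s]] else [Body s]]
  [Body if q then [Body if q then [Body s] else [Body s]]]

2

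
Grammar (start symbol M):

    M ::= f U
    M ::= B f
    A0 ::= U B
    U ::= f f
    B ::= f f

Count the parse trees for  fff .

Parse trees for fff:
  [M f [U f f]]
  [M [B f f] f]

2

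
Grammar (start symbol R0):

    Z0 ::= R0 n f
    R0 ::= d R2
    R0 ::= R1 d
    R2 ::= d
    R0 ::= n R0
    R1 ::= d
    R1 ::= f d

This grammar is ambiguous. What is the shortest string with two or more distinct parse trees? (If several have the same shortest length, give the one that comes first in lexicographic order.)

length 2: d d has 2 parse trees

Two derivations of d d:
  R0 ⇒ d R2 ⇒ d d
  R0 ⇒ R1 d ⇒ d d

d d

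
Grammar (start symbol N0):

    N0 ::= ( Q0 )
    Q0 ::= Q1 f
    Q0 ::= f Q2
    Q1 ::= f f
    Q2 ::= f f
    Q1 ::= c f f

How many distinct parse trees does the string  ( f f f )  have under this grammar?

Parse trees for ( f f f ):
  [N0 ( [Q0 [Q1 f f] f] )]
  [N0 ( [Q0 f [Q2 f f]] )]

2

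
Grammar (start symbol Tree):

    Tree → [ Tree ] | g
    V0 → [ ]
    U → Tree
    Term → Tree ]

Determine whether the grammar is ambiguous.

Only Tree is reachable from Tree; ignoring the rest: L(Tree) is { openⁿ atom closeⁿ : n ≥ 0 }. The bracket depth fixes n, and the derivation is forced at every step.

Unambiguous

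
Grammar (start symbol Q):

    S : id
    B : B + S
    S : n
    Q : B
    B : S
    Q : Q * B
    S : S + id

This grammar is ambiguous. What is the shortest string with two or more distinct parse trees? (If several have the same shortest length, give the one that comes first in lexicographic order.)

id + id

length 1: no string has ≥2 trees
length 3: id + id has 2 parse trees

Two derivations of id + id:
  Q ⇒ B ⇒ B + S ⇒ S + S ⇒ id + S ⇒ id + id
  Q ⇒ B ⇒ S ⇒ S + id ⇒ id + id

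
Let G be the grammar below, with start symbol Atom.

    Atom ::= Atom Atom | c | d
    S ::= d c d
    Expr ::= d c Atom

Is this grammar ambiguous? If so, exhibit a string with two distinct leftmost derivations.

Ambiguous

Witness: c c c

Derivation 1: Atom ⇒ Atom Atom ⇒ Atom Atom Atom ⇒ c Atom Atom ⇒ c c Atom ⇒ c c c
Derivation 2: Atom ⇒ Atom Atom ⇒ c Atom ⇒ c Atom Atom ⇒ c c Atom ⇒ c c c

Two distinct leftmost derivations for the same string.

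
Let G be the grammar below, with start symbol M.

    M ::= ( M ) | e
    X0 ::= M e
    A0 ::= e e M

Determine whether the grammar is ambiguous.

Unambiguous

Only M is reachable from M; ignoring the rest: Each string is a nest of matched brackets around a single atom. An opening bracket forces the recursive rule; an atom forces the base rule.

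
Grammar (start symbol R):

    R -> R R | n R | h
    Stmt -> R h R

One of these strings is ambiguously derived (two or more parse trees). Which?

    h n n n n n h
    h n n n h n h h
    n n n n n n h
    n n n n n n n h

h n n n n n h: 1 tree
h n n n h n h h: 25 trees
n n n n n n h: 1 tree
n n n n n n n h: 1 tree

h n n n h n h h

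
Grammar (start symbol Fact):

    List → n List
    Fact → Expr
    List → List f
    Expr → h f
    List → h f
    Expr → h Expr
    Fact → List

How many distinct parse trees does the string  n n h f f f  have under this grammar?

Parse trees for n n h f f f:
  [Fact [List n [List n [List [List [List h f] f] f]]]]
  [Fact [List n [List [List n [List [List h f] f]] f]]]
  [Fact [List n [List [List [List n [List h f]] f] f]]]
  [Fact [List [List n [List n [List [List h f] f]]] f]]
  [Fact [List [List n [List [List n [List h f]] f]] f]]
  [Fact [List [List [List n [List n [List h f]]] f] f]]

6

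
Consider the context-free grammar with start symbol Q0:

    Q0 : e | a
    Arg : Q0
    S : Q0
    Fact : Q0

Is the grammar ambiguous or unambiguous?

Unambiguous

(Arg, S, Fact are unreachable from Q0, so their rules don't affect L(Q0).) Restricted to the reachable nonterminals, every rule has the form A → t or A → t B, and no two rules for the same A share a first terminal. The grammar encodes a DFA — one run per string.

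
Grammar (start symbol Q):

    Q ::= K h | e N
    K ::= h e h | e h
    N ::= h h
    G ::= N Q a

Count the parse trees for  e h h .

2

Parse trees for e h h:
  [Q [K e h] h]
  [Q e [N h h]]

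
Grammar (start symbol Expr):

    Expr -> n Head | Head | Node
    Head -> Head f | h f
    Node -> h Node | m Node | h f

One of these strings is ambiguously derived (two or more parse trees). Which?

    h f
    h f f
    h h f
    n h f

h f

h f: 2 trees
h f f: 1 tree
h h f: 1 tree
n h f: 1 tree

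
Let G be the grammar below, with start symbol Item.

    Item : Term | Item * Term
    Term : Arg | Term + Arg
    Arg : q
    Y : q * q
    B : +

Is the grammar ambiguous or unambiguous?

(Y, B are unreachable from Item, so their rules don't affect L(Item).) This is a standard precedence ladder (Item over Term over Arg), with each level left-recursive on its own operator ('*' at Item, '+' at Term). That structure is LR(1), hence unambiguous.

Unambiguous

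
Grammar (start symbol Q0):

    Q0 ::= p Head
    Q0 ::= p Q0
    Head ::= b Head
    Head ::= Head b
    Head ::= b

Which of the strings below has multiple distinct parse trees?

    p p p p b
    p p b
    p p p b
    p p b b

p p b b

p p p p b: 1 tree
p p b: 1 tree
p p p b: 1 tree
p p b b: 2 trees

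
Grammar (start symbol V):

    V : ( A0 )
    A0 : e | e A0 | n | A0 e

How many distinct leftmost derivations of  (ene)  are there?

Parse trees for (ene):
  [V ( [A0 e [A0 [A0 n] e]] )]
  [V ( [A0 [A0 e [A0 n]] e] )]

2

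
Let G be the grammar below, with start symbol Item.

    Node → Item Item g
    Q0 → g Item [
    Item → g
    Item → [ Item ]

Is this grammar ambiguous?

Only Item is reachable from Item; ignoring the rest: L(Item) is { openⁿ atom closeⁿ : n ≥ 0 }. The bracket depth fixes n, and the derivation is forced at every step.

Unambiguous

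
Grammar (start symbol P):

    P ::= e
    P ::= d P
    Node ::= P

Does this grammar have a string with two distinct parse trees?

Unambiguous

(Node is unreachable from P, so its rules don't affect L(P).) Each reachable nonterminal has at most one production per leading terminal, and all productions are right-linear; the derivation is determined token-by-token.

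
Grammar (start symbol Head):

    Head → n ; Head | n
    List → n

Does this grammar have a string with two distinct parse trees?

Only Head is reachable from Head; ignoring the rest: The reachable grammar is A → atom sep A | atom. Each atom is followed by either the separator (recurse) or end-of-string (stop) — no choice point.

Unambiguous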